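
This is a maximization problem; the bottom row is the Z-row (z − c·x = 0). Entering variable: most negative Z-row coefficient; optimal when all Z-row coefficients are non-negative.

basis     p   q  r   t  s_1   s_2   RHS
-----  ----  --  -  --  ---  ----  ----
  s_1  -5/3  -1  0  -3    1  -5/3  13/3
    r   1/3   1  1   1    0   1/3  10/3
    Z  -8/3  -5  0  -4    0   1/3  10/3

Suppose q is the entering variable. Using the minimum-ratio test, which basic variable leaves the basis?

Column q entries and ratios — s_1: -1 ≤ 0, skip; r: (10/3)/1 = 10/3.
Smallest ratio is 10/3 in the row of r, so r leaves.

r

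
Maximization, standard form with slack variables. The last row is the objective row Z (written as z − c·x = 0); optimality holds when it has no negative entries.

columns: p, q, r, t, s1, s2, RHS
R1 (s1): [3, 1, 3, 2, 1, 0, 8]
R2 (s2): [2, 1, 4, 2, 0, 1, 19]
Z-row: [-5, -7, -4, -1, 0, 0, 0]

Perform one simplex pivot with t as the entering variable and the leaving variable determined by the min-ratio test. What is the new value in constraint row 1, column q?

Ratio test on column t — row 1: 8/2 = 4; row 2: 19/2 = 19/2. Minimum is 4 at row 1 (s1 leaves); pivot element 2.
Divide row 1 by 2; eliminate column t from the other rows.
In the new row 1, the q entry is the old entry divided by the pivot: 1/2 = 1/2.

1/2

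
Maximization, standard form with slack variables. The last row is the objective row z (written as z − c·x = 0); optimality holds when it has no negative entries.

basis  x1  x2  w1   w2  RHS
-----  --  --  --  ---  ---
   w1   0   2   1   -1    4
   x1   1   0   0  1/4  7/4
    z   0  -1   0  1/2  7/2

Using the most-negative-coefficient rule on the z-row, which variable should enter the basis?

x2

Negative z-row entries: x2: -1.
The most negative is -1 in column x2, so x2 enters.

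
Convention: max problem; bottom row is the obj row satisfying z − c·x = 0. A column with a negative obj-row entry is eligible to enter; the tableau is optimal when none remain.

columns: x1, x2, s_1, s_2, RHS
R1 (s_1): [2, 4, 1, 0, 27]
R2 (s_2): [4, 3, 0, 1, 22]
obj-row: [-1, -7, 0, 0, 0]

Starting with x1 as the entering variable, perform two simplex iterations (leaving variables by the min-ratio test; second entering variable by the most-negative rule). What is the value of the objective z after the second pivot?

91/2

Ratio test on column x1 — row 1: 27/2 = 27/2; row 2: 22/4 = 11/2. Minimum is 11/2 at row 2 (s_2 leaves); pivot element 4.
Pivot on row 2; the obj-row RHS becomes 0 − (-1)·(11/2) = 11/2.
Next entering variable (most negative obj-row entry -25/4): x2.
Ratio test on column x2 — row 1: 16/(5/2) = 32/5; row 2: (11/2)/(3/4) = 22/3. Minimum is 32/5 at row 1 (s_1 leaves); pivot element 5/2.
After the second pivot the obj-row RHS is 11/2 − (-25/4)·(32/5) = 91/2.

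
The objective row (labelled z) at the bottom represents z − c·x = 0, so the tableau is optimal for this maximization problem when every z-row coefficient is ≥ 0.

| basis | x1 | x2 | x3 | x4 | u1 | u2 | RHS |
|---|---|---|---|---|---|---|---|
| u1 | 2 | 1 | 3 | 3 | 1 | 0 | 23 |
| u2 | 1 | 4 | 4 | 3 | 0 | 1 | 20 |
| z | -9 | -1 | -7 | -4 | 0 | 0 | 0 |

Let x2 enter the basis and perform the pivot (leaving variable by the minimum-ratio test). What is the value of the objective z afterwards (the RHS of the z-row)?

Ratio test on column x2 — row 1: 23/1 = 23; row 2: 20/4 = 5. Minimum is 5 at row 2 (u2 leaves); pivot element 4.
Pivot on row 2; the z-row RHS becomes 0 − (-1)·5 = 5.

5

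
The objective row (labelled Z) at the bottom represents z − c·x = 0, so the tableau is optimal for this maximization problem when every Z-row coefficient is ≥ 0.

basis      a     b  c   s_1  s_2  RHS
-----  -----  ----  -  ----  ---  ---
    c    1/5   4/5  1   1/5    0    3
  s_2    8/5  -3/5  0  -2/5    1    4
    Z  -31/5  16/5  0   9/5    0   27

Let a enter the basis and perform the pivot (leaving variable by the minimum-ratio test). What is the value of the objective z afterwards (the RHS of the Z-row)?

Ratio test on column a — row 1: 3/(1/5) = 15; row 2: 4/(8/5) = 5/2. Minimum is 5/2 at row 2 (s_2 leaves); pivot element 8/5.
Pivot on row 2; the Z-row RHS becomes 27 − (-31/5)·(5/2) = 85/2.

85/2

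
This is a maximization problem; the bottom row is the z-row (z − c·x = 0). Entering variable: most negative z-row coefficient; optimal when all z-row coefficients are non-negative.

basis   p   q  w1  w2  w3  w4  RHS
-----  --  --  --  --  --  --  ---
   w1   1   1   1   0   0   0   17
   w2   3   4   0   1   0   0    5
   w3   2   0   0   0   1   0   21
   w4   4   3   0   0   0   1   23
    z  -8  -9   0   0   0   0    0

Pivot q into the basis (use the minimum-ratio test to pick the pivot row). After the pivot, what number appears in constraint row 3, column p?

2

Ratio test on column q — row 1: 17/1 = 17; row 2: 5/4 = 5/4; row 3: entry 0 ≤ 0; row 4: 23/3 = 23/3. Minimum is 5/4 at row 2 (w2 leaves); pivot element 4.
Divide row 2 by 4; eliminate column q from the other rows.
Row 3 update in column p: 2 − 0·(3/4) = 2.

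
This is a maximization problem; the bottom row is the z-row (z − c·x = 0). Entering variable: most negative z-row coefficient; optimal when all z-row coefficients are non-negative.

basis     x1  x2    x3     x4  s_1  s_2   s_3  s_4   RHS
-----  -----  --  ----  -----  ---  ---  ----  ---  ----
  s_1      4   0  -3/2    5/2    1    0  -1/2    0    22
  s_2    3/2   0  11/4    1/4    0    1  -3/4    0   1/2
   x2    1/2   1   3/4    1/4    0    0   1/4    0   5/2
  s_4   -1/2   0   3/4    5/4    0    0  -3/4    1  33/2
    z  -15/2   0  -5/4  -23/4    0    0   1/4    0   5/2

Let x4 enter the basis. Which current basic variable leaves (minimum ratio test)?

Column x4 entries and ratios — s_1: 22/(5/2) = 44/5; s_2: (1/2)/(1/4) = 2; x2: (5/2)/(1/4) = 10; s_4: (33/2)/(5/4) = 66/5.
Smallest ratio is 2 in the row of s_2, so s_2 leaves.

s_2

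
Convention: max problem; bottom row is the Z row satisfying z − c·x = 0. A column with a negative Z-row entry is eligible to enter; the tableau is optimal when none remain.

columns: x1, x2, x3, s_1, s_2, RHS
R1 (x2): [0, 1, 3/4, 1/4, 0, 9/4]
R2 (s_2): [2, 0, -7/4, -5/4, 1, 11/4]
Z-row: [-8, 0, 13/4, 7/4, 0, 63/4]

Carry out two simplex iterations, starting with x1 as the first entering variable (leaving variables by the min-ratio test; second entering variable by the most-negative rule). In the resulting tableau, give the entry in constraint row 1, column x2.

Ratio test on column x1 — row 1: entry 0 ≤ 0; row 2: (11/4)/2 = 11/8. Minimum is 11/8 at row 2 (s_2 leaves); pivot element 2.
Divide row 2 by 2; eliminate column x1 from the other rows.
Second iteration: most negative Z-row entry is -15/4 in column x3, so x3 enters.
Ratio test on column x3 — row 1: (9/4)/(3/4) = 3; row 2: entry -7/8 ≤ 0. Minimum is 3 at row 1 (x2 leaves); pivot element 3/4.
Divide row 1 by 3/4; eliminate column x3 from the other rows.
After both pivots, the entry at constraint row 1, column x2 is 4/3.

4/3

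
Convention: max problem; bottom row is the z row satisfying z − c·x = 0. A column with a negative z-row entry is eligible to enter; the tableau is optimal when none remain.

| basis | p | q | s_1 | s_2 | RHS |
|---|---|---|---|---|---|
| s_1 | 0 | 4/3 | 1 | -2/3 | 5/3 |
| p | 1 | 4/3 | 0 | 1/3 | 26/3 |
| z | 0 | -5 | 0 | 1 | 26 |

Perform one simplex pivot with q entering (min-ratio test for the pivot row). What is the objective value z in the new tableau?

Ratio test on column q — row 1: (5/3)/(4/3) = 5/4; row 2: (26/3)/(4/3) = 13/2. Minimum is 5/4 at row 1 (s_1 leaves); pivot element 4/3.
Pivot on row 1; the z-row RHS becomes 26 − (-5)·(5/4) = 129/4.

129/4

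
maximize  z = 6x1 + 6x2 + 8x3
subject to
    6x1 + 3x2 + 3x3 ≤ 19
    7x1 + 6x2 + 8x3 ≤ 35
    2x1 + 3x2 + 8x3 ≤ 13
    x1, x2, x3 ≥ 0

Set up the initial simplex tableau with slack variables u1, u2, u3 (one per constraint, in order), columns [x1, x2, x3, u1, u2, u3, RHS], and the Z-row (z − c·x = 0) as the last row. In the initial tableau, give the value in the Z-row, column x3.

-8

The Z-row carries the negated objective coefficients: the x3 entry is -8.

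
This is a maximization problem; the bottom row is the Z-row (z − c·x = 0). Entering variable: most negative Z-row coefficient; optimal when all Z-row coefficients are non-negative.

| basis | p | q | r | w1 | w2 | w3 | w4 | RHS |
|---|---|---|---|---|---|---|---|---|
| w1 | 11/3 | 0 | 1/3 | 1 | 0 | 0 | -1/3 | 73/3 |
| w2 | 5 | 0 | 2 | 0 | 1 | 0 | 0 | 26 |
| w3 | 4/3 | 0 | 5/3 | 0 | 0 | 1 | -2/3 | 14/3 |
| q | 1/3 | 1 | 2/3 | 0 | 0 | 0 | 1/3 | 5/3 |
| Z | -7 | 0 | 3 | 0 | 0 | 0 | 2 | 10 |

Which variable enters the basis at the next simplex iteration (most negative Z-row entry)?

Negative Z-row entries: p: -7.
The most negative is -7 in column p, so p enters.

p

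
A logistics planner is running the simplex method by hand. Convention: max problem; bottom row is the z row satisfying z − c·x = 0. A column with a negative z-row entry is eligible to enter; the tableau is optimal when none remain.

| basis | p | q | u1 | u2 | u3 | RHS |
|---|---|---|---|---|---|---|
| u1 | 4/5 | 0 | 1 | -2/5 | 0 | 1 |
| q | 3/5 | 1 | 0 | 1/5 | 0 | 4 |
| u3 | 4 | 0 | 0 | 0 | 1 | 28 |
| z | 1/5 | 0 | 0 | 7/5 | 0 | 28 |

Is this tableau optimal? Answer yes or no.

Every z-row coefficient is ≥ 0, so the tableau is optimal.

yes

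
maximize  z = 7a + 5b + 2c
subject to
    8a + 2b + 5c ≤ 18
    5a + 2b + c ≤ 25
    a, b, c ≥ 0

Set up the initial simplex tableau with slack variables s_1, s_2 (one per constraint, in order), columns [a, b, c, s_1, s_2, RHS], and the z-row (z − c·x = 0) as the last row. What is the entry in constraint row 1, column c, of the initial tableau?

Constraint 1 has coefficient 5 on c.

5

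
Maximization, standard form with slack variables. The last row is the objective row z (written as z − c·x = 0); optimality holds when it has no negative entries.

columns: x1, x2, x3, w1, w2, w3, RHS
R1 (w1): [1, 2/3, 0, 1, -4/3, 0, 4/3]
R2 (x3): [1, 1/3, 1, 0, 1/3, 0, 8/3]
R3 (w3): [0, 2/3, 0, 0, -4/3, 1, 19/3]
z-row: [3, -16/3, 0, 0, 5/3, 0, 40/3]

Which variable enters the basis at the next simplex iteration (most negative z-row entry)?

Negative z-row entries: x2: -16/3.
The most negative is -16/3 in column x2, so x2 enters.

x2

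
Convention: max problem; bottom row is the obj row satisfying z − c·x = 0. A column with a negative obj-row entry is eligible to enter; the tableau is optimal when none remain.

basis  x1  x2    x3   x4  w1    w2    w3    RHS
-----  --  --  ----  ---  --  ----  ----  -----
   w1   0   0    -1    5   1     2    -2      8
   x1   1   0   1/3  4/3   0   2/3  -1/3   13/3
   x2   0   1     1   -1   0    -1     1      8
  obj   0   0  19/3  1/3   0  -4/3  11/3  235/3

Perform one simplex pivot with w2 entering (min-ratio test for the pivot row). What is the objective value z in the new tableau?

Ratio test on column w2 — row 1: 8/2 = 4; row 2: (13/3)/(2/3) = 13/2; row 3: entry -1 ≤ 0. Minimum is 4 at row 1 (w1 leaves); pivot element 2.
Pivot on row 1; the obj-row RHS becomes 235/3 − (-4/3)·4 = 251/3.

251/3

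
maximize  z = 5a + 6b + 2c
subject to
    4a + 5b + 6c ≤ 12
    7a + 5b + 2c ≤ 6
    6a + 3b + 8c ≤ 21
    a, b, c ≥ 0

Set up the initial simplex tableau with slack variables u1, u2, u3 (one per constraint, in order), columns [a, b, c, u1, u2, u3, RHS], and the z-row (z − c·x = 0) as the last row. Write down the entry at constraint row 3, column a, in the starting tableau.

6

Constraint 3 has coefficient 6 on a.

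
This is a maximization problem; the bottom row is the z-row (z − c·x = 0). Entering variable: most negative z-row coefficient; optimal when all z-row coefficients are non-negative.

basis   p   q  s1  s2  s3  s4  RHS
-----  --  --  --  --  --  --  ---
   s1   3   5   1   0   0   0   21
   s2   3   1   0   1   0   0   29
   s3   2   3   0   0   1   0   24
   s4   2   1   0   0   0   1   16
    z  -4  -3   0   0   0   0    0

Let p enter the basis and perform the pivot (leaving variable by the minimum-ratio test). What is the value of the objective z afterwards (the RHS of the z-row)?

Ratio test on column p — row 1: 21/3 = 7; row 2: 29/3 = 29/3; row 3: 24/2 = 12; row 4: 16/2 = 8. Minimum is 7 at row 1 (s1 leaves); pivot element 3.
Pivot on row 1; the z-row RHS becomes 0 − (-4)·7 = 28.

28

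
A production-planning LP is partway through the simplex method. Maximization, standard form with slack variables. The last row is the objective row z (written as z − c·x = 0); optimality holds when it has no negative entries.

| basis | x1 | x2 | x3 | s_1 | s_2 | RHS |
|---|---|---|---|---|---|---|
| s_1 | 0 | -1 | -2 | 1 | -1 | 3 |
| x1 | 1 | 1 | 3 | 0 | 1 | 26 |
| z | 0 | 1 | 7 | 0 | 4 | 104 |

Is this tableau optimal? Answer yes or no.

Every z-row coefficient is ≥ 0, so the tableau is optimal.

yes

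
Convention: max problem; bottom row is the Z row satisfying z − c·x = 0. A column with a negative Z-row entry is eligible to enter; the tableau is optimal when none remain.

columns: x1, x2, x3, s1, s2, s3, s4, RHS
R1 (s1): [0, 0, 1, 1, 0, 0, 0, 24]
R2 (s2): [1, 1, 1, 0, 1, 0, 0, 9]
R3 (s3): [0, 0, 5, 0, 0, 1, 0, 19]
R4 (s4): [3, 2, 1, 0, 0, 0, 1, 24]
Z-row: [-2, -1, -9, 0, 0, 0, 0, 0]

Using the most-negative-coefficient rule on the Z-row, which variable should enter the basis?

Negative Z-row entries: x1: -2, x2: -1, x3: -9.
The most negative is -9 in column x3, so x3 enters.

x3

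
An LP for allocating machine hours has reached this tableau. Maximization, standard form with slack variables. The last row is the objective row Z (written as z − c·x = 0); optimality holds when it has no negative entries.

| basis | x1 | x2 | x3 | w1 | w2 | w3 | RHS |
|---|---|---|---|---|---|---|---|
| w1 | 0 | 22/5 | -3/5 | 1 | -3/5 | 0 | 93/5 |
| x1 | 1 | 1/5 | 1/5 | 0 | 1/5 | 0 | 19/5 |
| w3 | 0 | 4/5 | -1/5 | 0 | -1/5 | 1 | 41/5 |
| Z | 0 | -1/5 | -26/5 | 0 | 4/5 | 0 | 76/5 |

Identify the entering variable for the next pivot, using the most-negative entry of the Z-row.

Negative Z-row entries: x2: -1/5, x3: -26/5.
The most negative is -26/5 in column x3, so x3 enters.

x3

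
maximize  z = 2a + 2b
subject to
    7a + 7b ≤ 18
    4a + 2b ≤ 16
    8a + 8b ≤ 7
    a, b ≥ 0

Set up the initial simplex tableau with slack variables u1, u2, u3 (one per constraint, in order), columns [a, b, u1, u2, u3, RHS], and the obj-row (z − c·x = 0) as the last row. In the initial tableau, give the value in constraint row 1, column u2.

Slack u2 belongs to constraint 2; its column is the unit vector e_2, so the entry in row 1 is 0.

0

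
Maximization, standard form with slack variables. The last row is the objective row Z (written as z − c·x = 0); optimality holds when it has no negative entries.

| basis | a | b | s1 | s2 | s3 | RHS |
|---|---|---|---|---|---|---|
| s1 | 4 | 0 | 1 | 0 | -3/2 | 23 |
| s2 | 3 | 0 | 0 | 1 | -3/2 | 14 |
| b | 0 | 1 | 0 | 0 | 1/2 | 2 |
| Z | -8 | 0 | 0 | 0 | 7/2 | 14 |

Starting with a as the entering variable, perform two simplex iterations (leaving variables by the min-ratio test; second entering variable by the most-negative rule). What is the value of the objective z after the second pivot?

Ratio test on column a — row 1: 23/4 = 23/4; row 2: 14/3 = 14/3; row 3: entry 0 ≤ 0. Minimum is 14/3 at row 2 (s2 leaves); pivot element 3.
Pivot on row 2; the Z-row RHS becomes 14 − (-8)·(14/3) = 154/3.
Next entering variable (most negative Z-row entry -1/2): s3.
Ratio test on column s3 — row 1: (13/3)/(1/2) = 26/3; row 2: entry -1/2 ≤ 0; row 3: 2/(1/2) = 4. Minimum is 4 at row 3 (b leaves); pivot element 1/2.
After the second pivot the Z-row RHS is 154/3 − (-1/2)·4 = 160/3.

160/3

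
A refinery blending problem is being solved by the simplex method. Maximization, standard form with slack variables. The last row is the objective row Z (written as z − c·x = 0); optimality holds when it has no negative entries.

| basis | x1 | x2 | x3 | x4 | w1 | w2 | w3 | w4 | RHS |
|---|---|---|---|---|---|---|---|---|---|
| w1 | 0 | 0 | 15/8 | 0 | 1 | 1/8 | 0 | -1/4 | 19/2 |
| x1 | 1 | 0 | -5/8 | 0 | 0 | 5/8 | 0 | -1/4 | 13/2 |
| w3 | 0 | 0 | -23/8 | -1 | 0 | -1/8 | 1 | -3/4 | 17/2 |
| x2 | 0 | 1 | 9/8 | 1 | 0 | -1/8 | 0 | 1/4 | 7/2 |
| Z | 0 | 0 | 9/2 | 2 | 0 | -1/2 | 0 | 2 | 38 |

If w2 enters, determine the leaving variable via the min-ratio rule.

x1

Column w2 entries and ratios — w1: (19/2)/(1/8) = 76; x1: (13/2)/(5/8) = 52/5; w3: -1/8 ≤ 0, skip; x2: -1/8 ≤ 0, skip.
Smallest ratio is 52/5 in the row of x1, so x1 leaves.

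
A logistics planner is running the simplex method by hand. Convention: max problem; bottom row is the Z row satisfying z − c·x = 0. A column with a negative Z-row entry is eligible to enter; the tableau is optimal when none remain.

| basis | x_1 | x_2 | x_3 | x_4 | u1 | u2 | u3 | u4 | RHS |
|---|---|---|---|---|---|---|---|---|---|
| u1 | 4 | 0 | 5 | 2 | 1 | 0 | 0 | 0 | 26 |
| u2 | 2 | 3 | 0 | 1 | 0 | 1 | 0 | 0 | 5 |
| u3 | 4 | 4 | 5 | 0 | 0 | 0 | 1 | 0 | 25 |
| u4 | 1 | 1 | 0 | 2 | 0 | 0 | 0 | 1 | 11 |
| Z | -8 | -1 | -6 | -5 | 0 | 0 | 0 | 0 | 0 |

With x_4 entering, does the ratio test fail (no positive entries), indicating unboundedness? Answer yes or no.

no

Column x_4 has positive entries in row(s) 1, 2, 4, so the ratio test bounds it — not unbounded.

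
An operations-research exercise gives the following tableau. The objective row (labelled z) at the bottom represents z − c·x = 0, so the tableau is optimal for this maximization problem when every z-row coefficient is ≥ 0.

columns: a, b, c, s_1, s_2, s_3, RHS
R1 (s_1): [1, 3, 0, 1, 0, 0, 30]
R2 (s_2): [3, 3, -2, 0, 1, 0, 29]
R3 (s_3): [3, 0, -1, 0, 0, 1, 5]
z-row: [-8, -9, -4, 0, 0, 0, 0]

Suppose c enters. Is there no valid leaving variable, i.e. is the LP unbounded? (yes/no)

yes

Every constraint-row entry in column c is ≤ 0, so increasing c is unbounded.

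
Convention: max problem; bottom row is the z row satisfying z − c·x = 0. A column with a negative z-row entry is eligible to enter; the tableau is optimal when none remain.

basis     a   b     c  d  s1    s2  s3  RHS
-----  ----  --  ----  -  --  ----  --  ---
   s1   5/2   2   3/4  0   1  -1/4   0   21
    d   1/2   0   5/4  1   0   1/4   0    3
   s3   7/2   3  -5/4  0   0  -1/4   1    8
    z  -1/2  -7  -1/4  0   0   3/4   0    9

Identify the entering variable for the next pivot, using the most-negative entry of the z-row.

b

Negative z-row entries: a: -1/2, b: -7, c: -1/4.
The most negative is -7 in column b, so b enters.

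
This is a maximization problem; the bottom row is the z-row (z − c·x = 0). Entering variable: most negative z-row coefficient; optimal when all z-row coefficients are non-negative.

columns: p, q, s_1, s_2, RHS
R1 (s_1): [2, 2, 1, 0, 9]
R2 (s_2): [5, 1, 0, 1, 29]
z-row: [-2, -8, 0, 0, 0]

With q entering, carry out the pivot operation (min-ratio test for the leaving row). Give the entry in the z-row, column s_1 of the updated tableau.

Ratio test on column q — row 1: 9/2 = 9/2; row 2: 29/1 = 29. Minimum is 9/2 at row 1 (s_1 leaves); pivot element 2.
Divide row 1 by 2; eliminate column q from the other rows.
z-row update in column s_1: 0 − (-8)·(1/2) = 4.

4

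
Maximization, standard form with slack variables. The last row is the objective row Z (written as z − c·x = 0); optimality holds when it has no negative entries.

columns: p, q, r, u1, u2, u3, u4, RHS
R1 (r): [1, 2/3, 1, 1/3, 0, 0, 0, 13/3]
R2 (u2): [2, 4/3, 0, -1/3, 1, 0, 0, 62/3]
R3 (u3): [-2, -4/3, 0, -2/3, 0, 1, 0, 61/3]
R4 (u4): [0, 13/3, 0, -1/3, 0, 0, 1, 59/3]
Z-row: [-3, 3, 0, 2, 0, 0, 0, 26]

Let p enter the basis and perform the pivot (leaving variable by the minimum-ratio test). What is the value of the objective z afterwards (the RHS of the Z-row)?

39

Ratio test on column p — row 1: (13/3)/1 = 13/3; row 2: (62/3)/2 = 31/3; row 3: entry -2 ≤ 0; row 4: entry 0 ≤ 0. Minimum is 13/3 at row 1 (r leaves); pivot element 1.
Pivot on row 1; the Z-row RHS becomes 26 − (-3)·(13/3) = 39.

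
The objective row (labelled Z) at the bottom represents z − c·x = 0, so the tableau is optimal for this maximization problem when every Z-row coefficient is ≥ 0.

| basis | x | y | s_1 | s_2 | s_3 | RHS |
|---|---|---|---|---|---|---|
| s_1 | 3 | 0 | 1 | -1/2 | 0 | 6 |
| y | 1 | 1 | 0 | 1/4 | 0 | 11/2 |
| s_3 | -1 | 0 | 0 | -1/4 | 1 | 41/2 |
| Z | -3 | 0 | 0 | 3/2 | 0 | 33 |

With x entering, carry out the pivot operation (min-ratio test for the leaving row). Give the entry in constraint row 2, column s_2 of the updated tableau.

Ratio test on column x — row 1: 6/3 = 2; row 2: (11/2)/1 = 11/2; row 3: entry -1 ≤ 0. Minimum is 2 at row 1 (s_1 leaves); pivot element 3.
Divide row 1 by 3; eliminate column x from the other rows.
Row 2 update in column s_2: 1/4 − 1·(-1/6) = 5/12.

5/12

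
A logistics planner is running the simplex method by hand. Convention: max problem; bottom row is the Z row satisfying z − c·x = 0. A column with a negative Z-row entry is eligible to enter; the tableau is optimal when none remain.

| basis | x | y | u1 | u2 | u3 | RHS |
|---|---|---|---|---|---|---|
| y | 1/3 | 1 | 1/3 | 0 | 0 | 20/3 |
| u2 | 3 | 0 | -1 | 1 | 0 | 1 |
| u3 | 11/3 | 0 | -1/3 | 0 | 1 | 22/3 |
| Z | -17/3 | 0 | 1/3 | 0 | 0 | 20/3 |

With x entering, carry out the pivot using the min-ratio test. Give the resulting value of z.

Ratio test on column x — row 1: (20/3)/(1/3) = 20; row 2: 1/3 = 1/3; row 3: (22/3)/(11/3) = 2. Minimum is 1/3 at row 2 (u2 leaves); pivot element 3.
Pivot on row 2; the Z-row RHS becomes 20/3 − (-17/3)·(1/3) = 77/9.

77/9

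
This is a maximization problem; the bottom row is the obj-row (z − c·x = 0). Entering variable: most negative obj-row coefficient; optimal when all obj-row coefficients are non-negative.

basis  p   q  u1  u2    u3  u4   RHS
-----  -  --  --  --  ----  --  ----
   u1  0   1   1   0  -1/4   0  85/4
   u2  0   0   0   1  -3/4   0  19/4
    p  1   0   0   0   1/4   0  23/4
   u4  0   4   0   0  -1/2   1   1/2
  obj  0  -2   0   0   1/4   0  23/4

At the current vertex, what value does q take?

0

q is not in the basis, so in the current basic feasible solution q = 0.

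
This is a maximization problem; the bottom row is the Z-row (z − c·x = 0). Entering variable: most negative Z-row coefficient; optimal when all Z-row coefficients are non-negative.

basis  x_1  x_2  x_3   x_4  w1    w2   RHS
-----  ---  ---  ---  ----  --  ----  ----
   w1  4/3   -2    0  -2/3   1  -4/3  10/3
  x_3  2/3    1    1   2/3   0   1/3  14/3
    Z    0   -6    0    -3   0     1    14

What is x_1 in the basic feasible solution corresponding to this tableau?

x_1 is not in the basis, so in the current basic feasible solution x_1 = 0.

0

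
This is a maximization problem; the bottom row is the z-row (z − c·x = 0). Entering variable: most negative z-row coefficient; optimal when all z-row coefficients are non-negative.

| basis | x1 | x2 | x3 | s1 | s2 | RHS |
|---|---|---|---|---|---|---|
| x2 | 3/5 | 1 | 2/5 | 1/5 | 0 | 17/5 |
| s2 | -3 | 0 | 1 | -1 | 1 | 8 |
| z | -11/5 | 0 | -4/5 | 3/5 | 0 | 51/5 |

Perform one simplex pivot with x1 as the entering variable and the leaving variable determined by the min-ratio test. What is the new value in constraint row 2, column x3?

3

Ratio test on column x1 — row 1: (17/5)/(3/5) = 17/3; row 2: entry -3 ≤ 0. Minimum is 17/3 at row 1 (x2 leaves); pivot element 3/5.
Divide row 1 by 3/5; eliminate column x1 from the other rows.
Row 2 update in column x3: 1 − (-3)·(2/3) = 3.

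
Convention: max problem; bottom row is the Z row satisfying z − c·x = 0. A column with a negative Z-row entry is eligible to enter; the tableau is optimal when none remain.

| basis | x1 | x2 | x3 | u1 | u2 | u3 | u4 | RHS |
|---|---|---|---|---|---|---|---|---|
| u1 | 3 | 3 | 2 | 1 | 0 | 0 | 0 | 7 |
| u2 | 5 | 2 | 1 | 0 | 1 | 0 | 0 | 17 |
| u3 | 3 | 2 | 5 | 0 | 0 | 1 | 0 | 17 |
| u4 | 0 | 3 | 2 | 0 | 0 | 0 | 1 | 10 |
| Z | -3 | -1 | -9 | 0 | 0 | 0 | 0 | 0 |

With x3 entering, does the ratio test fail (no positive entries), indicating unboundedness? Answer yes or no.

no

Column x3 has positive entries in row(s) 1, 2, 3, 4, so the ratio test bounds it — not unbounded.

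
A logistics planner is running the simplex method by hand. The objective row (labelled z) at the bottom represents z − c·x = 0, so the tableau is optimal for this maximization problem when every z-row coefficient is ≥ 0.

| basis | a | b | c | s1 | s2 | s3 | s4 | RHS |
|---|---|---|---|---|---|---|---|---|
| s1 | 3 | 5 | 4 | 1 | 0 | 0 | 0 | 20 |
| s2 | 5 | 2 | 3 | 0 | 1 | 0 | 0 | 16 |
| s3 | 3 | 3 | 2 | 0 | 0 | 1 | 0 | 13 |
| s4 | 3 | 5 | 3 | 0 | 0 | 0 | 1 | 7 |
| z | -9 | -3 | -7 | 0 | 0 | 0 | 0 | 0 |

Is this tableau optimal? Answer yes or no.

The z-row has a negative entry -9 in column a, so it is not optimal.

no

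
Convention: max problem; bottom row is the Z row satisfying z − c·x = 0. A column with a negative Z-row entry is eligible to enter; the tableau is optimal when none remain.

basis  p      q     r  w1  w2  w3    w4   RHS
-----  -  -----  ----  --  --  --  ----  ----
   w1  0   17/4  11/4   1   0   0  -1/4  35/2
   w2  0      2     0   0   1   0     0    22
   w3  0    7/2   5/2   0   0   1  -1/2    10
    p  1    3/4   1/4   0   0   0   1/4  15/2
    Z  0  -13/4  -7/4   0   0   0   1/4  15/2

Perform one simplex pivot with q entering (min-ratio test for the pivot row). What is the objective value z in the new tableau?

Ratio test on column q — row 1: (35/2)/(17/4) = 70/17; row 2: 22/2 = 11; row 3: 10/(7/2) = 20/7; row 4: (15/2)/(3/4) = 10. Minimum is 20/7 at row 3 (w3 leaves); pivot element 7/2.
Pivot on row 3; the Z-row RHS becomes 15/2 − (-13/4)·(20/7) = 235/14.

235/14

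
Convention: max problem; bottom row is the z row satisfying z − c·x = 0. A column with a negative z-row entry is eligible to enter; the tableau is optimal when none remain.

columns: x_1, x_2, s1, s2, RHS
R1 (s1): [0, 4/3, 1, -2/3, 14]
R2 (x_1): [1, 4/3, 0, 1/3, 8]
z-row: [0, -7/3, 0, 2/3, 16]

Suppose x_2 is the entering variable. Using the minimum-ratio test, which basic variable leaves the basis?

x_1

Column x_2 entries and ratios — s1: 14/(4/3) = 21/2; x_1: 8/(4/3) = 6.
Smallest ratio is 6 in the row of x_1, so x_1 leaves.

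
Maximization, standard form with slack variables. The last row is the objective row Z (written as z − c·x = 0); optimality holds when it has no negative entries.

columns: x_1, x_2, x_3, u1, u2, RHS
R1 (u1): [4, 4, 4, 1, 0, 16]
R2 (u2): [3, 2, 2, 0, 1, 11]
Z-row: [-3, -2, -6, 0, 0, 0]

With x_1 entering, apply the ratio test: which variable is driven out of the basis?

u2

Column x_1 entries and ratios — u1: 16/4 = 4; u2: 11/3 = 11/3.
Smallest ratio is 11/3 in the row of u2, so u2 leaves.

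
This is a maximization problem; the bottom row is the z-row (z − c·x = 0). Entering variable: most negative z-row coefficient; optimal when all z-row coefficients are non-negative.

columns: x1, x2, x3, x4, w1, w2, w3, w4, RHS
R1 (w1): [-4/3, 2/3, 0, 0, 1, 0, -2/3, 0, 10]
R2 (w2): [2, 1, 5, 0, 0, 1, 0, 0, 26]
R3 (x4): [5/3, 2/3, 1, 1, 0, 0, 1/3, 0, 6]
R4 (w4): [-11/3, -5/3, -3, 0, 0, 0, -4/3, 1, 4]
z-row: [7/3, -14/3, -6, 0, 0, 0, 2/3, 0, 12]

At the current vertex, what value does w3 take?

w3 is not in the basis, so in the current basic feasible solution w3 = 0.

0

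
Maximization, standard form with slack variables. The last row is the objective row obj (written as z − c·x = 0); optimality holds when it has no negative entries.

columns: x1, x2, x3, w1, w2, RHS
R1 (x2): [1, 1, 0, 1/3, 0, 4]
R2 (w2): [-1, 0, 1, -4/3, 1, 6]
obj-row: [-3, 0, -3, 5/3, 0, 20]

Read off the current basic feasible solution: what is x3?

0

x3 is not in the basis, so in the current basic feasible solution x3 = 0.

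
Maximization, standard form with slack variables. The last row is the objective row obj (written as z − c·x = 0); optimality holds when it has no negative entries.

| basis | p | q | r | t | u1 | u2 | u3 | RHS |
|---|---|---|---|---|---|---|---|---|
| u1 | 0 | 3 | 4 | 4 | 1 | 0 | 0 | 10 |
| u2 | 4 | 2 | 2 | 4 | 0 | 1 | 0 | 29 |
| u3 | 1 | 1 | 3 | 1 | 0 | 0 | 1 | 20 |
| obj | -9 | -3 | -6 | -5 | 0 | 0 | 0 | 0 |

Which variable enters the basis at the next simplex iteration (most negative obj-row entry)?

Negative obj-row entries: p: -9, q: -3, r: -6, t: -5.
The most negative is -9 in column p, so p enters.

p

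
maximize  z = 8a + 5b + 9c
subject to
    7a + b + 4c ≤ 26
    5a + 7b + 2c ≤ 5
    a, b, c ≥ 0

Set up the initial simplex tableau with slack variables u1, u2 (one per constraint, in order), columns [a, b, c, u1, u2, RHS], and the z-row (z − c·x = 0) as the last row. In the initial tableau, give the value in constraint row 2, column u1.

Slack u1 belongs to constraint 1; its column is the unit vector e_1, so the entry in row 2 is 0.

0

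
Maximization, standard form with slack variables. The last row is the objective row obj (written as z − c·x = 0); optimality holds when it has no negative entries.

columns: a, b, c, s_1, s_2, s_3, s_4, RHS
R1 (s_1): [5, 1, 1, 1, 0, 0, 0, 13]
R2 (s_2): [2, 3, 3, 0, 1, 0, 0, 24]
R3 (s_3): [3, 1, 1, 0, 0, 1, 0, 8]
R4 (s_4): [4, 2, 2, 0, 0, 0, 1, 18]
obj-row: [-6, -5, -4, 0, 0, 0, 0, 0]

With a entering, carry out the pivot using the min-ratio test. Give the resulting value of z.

78/5

Ratio test on column a — row 1: 13/5 = 13/5; row 2: 24/2 = 12; row 3: 8/3 = 8/3; row 4: 18/4 = 9/2. Minimum is 13/5 at row 1 (s_1 leaves); pivot element 5.
Pivot on row 1; the obj-row RHS becomes 0 − (-6)·(13/5) = 78/5.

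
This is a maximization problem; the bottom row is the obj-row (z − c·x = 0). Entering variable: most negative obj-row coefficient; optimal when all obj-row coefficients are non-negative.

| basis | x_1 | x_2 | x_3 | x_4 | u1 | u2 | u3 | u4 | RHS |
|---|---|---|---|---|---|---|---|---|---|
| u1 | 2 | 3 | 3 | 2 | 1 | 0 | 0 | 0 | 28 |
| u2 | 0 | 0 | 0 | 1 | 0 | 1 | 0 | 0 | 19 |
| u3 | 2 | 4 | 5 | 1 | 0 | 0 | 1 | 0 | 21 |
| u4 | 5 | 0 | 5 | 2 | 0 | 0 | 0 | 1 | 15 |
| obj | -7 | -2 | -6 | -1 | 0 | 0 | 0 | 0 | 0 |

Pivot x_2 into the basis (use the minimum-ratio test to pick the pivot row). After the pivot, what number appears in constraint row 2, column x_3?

0

Ratio test on column x_2 — row 1: 28/3 = 28/3; row 2: entry 0 ≤ 0; row 3: 21/4 = 21/4; row 4: entry 0 ≤ 0. Minimum is 21/4 at row 3 (u3 leaves); pivot element 4.
Divide row 3 by 4; eliminate column x_2 from the other rows.
Row 2 update in column x_3: 0 − 0·(5/4) = 0.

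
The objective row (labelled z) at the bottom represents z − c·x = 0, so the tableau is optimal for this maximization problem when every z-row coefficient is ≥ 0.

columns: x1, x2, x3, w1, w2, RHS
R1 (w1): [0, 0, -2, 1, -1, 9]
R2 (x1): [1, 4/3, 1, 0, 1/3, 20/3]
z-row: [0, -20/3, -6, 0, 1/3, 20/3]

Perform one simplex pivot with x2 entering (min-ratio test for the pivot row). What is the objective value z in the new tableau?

40

Ratio test on column x2 — row 1: entry 0 ≤ 0; row 2: (20/3)/(4/3) = 5. Minimum is 5 at row 2 (x1 leaves); pivot element 4/3.
Pivot on row 2; the z-row RHS becomes 20/3 − (-20/3)·5 = 40.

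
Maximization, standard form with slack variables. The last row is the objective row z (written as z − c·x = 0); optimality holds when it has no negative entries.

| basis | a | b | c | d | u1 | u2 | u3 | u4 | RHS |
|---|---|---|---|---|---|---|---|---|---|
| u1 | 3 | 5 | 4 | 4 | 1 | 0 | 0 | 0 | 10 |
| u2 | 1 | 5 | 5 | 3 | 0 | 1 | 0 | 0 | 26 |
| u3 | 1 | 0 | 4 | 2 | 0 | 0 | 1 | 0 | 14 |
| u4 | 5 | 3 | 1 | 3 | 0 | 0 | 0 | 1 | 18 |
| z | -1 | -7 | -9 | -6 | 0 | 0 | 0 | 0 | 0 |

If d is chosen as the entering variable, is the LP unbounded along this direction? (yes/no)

no

Column d has positive entries in row(s) 1, 2, 3, 4, so the ratio test bounds it — not unbounded.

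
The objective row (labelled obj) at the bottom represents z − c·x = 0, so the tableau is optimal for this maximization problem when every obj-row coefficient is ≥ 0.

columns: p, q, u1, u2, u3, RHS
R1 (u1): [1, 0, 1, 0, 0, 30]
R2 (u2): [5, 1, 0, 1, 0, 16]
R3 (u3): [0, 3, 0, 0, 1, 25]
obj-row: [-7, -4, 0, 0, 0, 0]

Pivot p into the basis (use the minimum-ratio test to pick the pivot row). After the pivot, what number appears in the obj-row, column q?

Ratio test on column p — row 1: 30/1 = 30; row 2: 16/5 = 16/5; row 3: entry 0 ≤ 0. Minimum is 16/5 at row 2 (u2 leaves); pivot element 5.
Divide row 2 by 5; eliminate column p from the other rows.
obj-row update in column q: -4 − (-7)·(1/5) = -13/5.

-13/5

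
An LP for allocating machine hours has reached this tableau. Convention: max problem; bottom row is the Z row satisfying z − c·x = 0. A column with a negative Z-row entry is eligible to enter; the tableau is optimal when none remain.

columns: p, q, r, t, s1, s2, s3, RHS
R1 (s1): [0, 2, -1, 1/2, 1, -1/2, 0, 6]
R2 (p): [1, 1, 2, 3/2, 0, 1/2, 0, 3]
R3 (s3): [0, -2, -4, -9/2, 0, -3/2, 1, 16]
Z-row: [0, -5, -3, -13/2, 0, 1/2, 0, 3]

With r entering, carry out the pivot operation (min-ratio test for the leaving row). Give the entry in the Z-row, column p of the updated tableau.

Ratio test on column r — row 1: entry -1 ≤ 0; row 2: 3/2 = 3/2; row 3: entry -4 ≤ 0. Minimum is 3/2 at row 2 (p leaves); pivot element 2.
Divide row 2 by 2; eliminate column r from the other rows.
Z-row update in column p: 0 − (-3)·(1/2) = 3/2.

3/2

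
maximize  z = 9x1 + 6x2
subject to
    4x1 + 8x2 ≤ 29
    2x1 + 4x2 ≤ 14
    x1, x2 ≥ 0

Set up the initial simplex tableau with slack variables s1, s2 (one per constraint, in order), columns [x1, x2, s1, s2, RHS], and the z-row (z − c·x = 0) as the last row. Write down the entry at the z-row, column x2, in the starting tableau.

The z-row carries the negated objective coefficients: the x2 entry is -6.

-6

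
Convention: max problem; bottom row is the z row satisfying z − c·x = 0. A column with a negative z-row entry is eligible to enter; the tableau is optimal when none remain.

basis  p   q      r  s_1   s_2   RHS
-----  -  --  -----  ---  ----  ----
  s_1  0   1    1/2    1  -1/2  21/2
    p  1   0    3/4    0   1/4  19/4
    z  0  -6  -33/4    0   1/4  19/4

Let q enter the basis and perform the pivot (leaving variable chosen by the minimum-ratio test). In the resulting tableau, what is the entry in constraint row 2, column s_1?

Ratio test on column q — row 1: (21/2)/1 = 21/2; row 2: entry 0 ≤ 0. Minimum is 21/2 at row 1 (s_1 leaves); pivot element 1.
Divide row 1 by 1; eliminate column q from the other rows.
Row 2 update in column s_1: 0 − 0·1 = 0.

0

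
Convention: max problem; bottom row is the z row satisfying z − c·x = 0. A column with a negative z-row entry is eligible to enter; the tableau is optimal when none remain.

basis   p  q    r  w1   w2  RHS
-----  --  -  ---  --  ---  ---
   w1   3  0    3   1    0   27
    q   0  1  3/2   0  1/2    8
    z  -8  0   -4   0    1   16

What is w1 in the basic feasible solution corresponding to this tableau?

w1 is basic (row 1); its value is the RHS of that row, 27.

27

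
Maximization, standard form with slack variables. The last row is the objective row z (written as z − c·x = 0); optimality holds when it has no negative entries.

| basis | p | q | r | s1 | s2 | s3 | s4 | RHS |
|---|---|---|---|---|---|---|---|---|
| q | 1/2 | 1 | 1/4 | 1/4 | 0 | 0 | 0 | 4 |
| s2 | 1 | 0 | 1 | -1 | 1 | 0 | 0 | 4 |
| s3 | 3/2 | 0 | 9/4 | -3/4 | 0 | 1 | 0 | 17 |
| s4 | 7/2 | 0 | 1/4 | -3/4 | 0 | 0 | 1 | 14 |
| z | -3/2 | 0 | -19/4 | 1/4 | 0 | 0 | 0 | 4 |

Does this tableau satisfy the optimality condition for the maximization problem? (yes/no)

no

The z-row has a negative entry -19/4 in column r, so it is not optimal.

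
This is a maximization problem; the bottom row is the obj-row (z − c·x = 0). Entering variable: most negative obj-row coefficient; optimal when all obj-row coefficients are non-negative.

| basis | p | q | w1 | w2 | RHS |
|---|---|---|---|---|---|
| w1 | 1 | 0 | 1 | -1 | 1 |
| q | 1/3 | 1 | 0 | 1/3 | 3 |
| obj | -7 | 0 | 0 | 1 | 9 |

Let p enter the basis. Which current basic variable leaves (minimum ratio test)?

w1

Column p entries and ratios — w1: 1/1 = 1; q: 3/(1/3) = 9.
Smallest ratio is 1 in the row of w1, so w1 leaves.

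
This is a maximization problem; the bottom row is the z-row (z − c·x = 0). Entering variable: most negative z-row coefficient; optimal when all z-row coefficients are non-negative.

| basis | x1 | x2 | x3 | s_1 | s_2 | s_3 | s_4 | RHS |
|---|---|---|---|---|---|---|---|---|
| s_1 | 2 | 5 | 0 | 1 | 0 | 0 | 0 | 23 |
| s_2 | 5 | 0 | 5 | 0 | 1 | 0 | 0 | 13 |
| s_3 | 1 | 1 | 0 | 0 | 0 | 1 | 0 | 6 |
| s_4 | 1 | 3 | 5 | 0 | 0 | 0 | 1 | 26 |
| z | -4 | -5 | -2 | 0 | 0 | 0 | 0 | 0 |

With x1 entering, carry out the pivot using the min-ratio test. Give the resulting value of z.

Ratio test on column x1 — row 1: 23/2 = 23/2; row 2: 13/5 = 13/5; row 3: 6/1 = 6; row 4: 26/1 = 26. Minimum is 13/5 at row 2 (s_2 leaves); pivot element 5.
Pivot on row 2; the z-row RHS becomes 0 − (-4)·(13/5) = 52/5.

52/5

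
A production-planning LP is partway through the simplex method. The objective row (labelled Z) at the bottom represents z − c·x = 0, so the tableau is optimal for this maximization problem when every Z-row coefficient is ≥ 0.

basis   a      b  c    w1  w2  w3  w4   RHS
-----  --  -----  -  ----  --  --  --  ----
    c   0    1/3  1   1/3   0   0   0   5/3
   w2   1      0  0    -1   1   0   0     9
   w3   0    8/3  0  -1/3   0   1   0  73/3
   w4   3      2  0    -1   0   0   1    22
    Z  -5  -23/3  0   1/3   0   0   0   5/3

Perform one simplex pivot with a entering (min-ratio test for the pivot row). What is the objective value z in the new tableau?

115/3

Ratio test on column a — row 1: entry 0 ≤ 0; row 2: 9/1 = 9; row 3: entry 0 ≤ 0; row 4: 22/3 = 22/3. Minimum is 22/3 at row 4 (w4 leaves); pivot element 3.
Pivot on row 4; the Z-row RHS becomes 5/3 − (-5)·(22/3) = 115/3.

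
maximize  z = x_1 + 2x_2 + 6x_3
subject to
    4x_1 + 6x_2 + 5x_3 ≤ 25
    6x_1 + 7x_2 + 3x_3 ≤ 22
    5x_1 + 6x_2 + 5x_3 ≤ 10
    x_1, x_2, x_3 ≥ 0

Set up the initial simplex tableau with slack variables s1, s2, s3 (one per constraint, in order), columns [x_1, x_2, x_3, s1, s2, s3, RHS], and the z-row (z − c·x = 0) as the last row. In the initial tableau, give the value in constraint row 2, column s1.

Slack s1 belongs to constraint 1; its column is the unit vector e_1, so the entry in row 2 is 0.

0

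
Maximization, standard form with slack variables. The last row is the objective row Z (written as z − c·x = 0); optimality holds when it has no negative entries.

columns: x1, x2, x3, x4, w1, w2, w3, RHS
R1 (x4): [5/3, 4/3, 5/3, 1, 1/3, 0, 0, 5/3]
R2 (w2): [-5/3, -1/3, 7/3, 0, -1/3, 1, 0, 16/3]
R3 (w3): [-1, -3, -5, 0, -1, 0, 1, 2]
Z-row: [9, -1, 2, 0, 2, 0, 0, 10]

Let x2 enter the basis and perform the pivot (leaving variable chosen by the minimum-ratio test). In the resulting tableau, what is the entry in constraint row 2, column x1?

-5/4

Ratio test on column x2 — row 1: (5/3)/(4/3) = 5/4; row 2: entry -1/3 ≤ 0; row 3: entry -3 ≤ 0. Minimum is 5/4 at row 1 (x4 leaves); pivot element 4/3.
Divide row 1 by 4/3; eliminate column x2 from the other rows.
Row 2 update in column x1: -5/3 − (-1/3)·(5/4) = -5/4.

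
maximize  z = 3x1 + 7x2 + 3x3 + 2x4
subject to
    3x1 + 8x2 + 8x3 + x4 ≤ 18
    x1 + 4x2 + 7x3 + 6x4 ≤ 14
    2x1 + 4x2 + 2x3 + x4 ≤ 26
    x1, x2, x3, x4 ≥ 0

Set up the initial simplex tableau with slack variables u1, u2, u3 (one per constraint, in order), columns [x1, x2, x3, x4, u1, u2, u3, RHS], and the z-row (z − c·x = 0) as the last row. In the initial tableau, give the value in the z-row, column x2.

The z-row carries the negated objective coefficients: the x2 entry is -7.

-7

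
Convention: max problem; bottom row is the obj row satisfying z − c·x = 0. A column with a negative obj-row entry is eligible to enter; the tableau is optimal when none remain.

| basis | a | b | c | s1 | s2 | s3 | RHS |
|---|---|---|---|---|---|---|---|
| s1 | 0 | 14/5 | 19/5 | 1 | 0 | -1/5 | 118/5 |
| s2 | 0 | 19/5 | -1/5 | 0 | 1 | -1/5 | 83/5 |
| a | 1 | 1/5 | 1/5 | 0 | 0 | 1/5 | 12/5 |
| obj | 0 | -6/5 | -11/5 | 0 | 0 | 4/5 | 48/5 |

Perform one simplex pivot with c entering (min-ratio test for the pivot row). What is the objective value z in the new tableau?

442/19

Ratio test on column c — row 1: (118/5)/(19/5) = 118/19; row 2: entry -1/5 ≤ 0; row 3: (12/5)/(1/5) = 12. Minimum is 118/19 at row 1 (s1 leaves); pivot element 19/5.
Pivot on row 1; the obj-row RHS becomes 48/5 − (-11/5)·(118/19) = 442/19.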